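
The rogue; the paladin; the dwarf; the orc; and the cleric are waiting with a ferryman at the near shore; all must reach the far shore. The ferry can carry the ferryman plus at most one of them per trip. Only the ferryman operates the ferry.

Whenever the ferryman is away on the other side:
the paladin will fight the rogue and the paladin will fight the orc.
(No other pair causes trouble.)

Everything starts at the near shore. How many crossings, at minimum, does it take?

11

Counting alone: the ferryman can take at most 1 across per trip to the far shore, so moving all 5 needs at least 5 loaded trips out, with a return between consecutive ones — at least 9 crossings.
The safety rule pushes this higher. Following every safe sequence of crossings, the most of the 5 that can be at the far shore as the ferry arrives there on crossing 9 is 4 — never all 5.
So no plan with fewer than 11 crossings exists, and this one achieves 11:
1. Ferryman goes to the far shore with the paladin.
2. Ferryman goes back to the near shore alone.
3. Ferryman goes to the far shore with the rogue.
4. Ferryman goes back to the near shore with the paladin.
5. Ferryman goes to the far shore with the orc.
6. Ferryman goes back to the near shore alone.
7. Ferryman goes to the far shore with the dwarf.
8. Ferryman goes back to the near shore alone.
9. Ferryman goes to the far shore with the cleric.
10. Ferryman goes back to the near shore alone.
11. Ferryman goes to the far shore with the paladin.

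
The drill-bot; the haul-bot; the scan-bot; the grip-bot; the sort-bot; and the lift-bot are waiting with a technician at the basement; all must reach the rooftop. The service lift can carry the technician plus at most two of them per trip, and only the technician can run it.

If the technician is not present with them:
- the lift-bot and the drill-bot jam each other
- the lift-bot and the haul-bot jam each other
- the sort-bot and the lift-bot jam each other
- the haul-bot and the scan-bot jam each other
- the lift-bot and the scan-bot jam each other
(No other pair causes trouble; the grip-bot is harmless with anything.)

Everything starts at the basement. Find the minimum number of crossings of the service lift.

9

Counting alone: the technician can take at most 2 across per trip to the rooftop, so moving all 6 needs at least 3 loaded trips out, with a return between consecutive ones — at least 5 crossings.
The safety rule pushes this higher. Following every safe sequence of crossings, the most of the 6 that can be at the rooftop as the service lift arrives there on crossings 5, 7 is 4, 5 respectively — never all 6.
So no plan with fewer than 9 crossings exists, and this one achieves 9:
1. Technician goes to the rooftop with the haul-bot and the lift-bot.
2. Technician goes back to the basement with the haul-bot.
3. Technician goes to the rooftop with the drill-bot and the haul-bot.
4. Technician goes back to the basement with the lift-bot.
5. Technician goes to the rooftop with the scan-bot and the sort-bot.
6. Technician goes back to the basement with the haul-bot.
7. Technician goes to the rooftop with the grip-bot and the haul-bot.
8. Technician goes back to the basement with the haul-bot.
9. Technician goes to the rooftop with the haul-bot and the lift-bot.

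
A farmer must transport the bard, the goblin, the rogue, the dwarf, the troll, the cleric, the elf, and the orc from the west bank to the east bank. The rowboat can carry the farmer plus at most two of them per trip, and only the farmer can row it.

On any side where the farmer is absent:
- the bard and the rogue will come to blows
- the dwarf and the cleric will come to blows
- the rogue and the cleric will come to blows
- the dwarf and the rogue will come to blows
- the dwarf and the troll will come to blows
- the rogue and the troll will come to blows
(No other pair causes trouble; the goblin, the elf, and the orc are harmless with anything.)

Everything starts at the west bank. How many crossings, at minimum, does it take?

Counting alone: the farmer can take at most 2 across per trip to the east bank, so moving all 8 needs at least 4 loaded trips out, with a return between consecutive ones — at least 7 crossings.
The safety rule pushes this higher. Following every safe sequence of crossings, the most of the 8 that can be at the east bank as the rowboat arrives there on crossings 7, 9, 11 is 5, 6, 7 respectively — never all 8.
So no plan with fewer than 13 crossings exists, and this one achieves 13:
1. Farmer goes to the east bank with the dwarf and the rogue.
2. Farmer goes back to the west bank with the rogue.
3. Farmer goes to the east bank with the bard and the rogue.
4. Farmer goes back to the west bank with the rogue.
5. Farmer goes to the east bank with the goblin and the rogue.
6. Farmer goes back to the west bank with the rogue.
7. Farmer goes to the east bank with the elf and the rogue.
8. Farmer goes back to the west bank with the rogue.
9. Farmer goes to the east bank with the orc and the rogue.
10. Farmer goes back to the west bank with the rogue.
11. Farmer goes to the east bank with the cleric and the troll.
12. Farmer goes back to the west bank with the dwarf.
13. Farmer goes to the east bank with the dwarf and the rogue.

13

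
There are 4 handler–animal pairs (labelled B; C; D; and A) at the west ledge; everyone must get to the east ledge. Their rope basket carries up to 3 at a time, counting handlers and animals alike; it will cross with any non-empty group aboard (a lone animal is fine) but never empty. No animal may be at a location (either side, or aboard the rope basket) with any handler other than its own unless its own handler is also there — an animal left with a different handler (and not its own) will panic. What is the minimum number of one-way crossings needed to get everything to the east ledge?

9

Counting alone: each trip to the east ledge takes at most 3 across and each return brings at least 1 back, so after t trips out (and t−1 returns) at most 3t − (t−1) of the 8 are across; that first reaches 8 at t = 4, so at least 7 crossings are needed.
The safety rule pushes this higher. Following every safe sequence of crossings, the most of the 8 that can be at the east ledge as the rope basket arrives there on crossing 7 is 7 — never all 8.
So no plan with fewer than 9 crossings exists, and this one achieves 9:
1. animal B and handler B cross → the east ledge.
2. handler B crosses ← the west ledge.
3. animal C, handler B, and handler C cross → the east ledge.
4. animal B and handler B cross ← the west ledge.
5. handler A, handler B, and handler D cross → the east ledge.
6. animal C crosses ← the west ledge.
7. animal B and animal C cross → the east ledge.
8. animal B crosses ← the west ledge.
9. animal A, animal B, and animal D cross → the east ledge.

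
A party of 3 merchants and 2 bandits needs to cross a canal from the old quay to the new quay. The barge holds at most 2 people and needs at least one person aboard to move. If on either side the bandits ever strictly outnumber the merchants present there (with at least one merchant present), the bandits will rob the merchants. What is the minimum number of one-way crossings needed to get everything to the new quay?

7

Counting alone: each trip to the new quay takes at most 2 across and each return brings at least 1 back, so after t trips out (and t−1 returns) at most 2t − (t−1) of the 5 are across; that first reaches 5 at t = 4, so at least 7 crossings are needed.
The plan below uses exactly 7 crossings, so it is optimal:
1. 2 bandits → the new quay.  (the old quay: 3M 0B; the new quay: 0M 2B)
2. 1 bandit ← the old quay.  (the old quay: 3M 1B; the new quay: 0M 1B)
3. 2 merchants → the new quay.  (the old quay: 1M 1B; the new quay: 2M 1B)
4. 1 merchant ← the old quay.  (the old quay: 2M 1B; the new quay: 1M 1B)
5. 1 merchant and 1 bandit → the new quay.  (the old quay: 1M 0B; the new quay: 2M 2B)
6. 1 bandit ← the old quay.  (the old quay: 1M 1B; the new quay: 2M 1B)
7. 1 merchant and 1 bandit → the new quay.  (the old quay: 0M 0B; the new quay: 3M 2B)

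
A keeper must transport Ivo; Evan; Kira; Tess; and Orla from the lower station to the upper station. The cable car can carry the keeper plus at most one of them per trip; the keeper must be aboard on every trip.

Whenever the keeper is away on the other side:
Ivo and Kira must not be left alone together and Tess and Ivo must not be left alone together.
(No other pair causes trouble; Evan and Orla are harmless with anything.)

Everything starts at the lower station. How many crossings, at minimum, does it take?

11

Counting alone: the keeper can take at most 1 across per trip to the upper station, so moving all 5 needs at least 5 loaded trips out, with a return between consecutive ones — at least 9 crossings.
The safety rule pushes this higher. Following every safe sequence of crossings, the most of the 5 that can be at the upper station as the cable car arrives there on crossing 9 is 4 — never all 5.
So no plan with fewer than 11 crossings exists, and this one achieves 11:
1. Keeper goes to the upper station with Ivo.
2. Keeper goes back to the lower station alone.
3. Keeper goes to the upper station with Evan.
4. Keeper goes back to the lower station alone.
5. Keeper goes to the upper station with Kira.
6. Keeper goes back to the lower station with Ivo.
7. Keeper goes to the upper station with Tess.
8. Keeper goes back to the lower station alone.
9. Keeper goes to the upper station with Orla.
10. Keeper goes back to the lower station alone.
11. Keeper goes to the upper station with Ivo.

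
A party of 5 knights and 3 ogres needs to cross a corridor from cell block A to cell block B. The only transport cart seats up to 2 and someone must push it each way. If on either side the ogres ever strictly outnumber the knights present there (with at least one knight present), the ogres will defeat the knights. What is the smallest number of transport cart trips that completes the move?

Counting alone: each trip to cell block B takes at most 2 across and each return brings at least 1 back, so after t trips out (and t−1 returns) at most 2t − (t−1) of the 8 are across; that first reaches 8 at t = 7, so at least 13 crossings are needed.
The plan below uses exactly 13 crossings, so it is optimal:
1. 2 ogres → cell block B.  (cell block A: 5K 1O; cell block B: 0K 2O)
2. 1 ogre ← cell block A.  (cell block A: 5K 2O; cell block B: 0K 1O)
3. 2 ogres → cell block B.  (cell block A: 5K 0O; cell block B: 0K 3O)
4. 1 ogre ← cell block A.  (cell block A: 5K 1O; cell block B: 0K 2O)
5. 2 knights → cell block B.  (cell block A: 3K 1O; cell block B: 2K 2O)
6. 1 ogre ← cell block A.  (cell block A: 3K 2O; cell block B: 2K 1O)
7. 1 knight and 1 ogre → cell block B.  (cell block A: 2K 1O; cell block B: 3K 2O)
8. 1 ogre ← cell block A.  (cell block A: 2K 2O; cell block B: 3K 1O)
9. 2 ogres → cell block B.  (cell block A: 2K 0O; cell block B: 3K 3O)
10. 1 ogre ← cell block A.  (cell block A: 2K 1O; cell block B: 3K 2O)
11. 1 knight and 1 ogre → cell block B.  (cell block A: 1K 0O; cell block B: 4K 3O)
12. 1 ogre ← cell block A.  (cell block A: 1K 1O; cell block B: 4K 2O)
13. 1 knight and 1 ogre → cell block B.  (cell block A: 0K 0O; cell block B: 5K 3O)

13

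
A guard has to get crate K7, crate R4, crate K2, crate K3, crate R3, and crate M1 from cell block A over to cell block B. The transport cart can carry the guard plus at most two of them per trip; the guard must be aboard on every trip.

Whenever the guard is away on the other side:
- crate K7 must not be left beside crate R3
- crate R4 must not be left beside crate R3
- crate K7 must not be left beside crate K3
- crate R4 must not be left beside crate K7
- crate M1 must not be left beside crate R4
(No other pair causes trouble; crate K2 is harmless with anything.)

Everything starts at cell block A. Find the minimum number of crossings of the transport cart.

Counting alone: the guard can take at most 2 across per trip to cell block B, so moving all 6 needs at least 3 loaded trips out, with a return between consecutive ones — at least 5 crossings.
The safety rule pushes this higher. Following every safe sequence of crossings, the most of the 6 that can be at cell block B as the transport cart arrives there on crossings 5, 7 is 4, 5 respectively — never all 6.
So no plan with fewer than 9 crossings exists, and this one achieves 9:
1. Guard goes to cell block B with crate K7 and crate R4.
2. Guard goes back to cell block A with crate K7.
3. Guard goes to cell block B with crate K2 and crate K7.
4. Guard goes back to cell block A with crate K7.
5. Guard goes to cell block B with crate K3 and crate K7.
6. Guard goes back to cell block A with crate K7.
7. Guard goes to cell block B with crate M1 and crate R3.
8. Guard goes back to cell block A with crate R4.
9. Guard goes to cell block B with crate K7 and crate R4.

9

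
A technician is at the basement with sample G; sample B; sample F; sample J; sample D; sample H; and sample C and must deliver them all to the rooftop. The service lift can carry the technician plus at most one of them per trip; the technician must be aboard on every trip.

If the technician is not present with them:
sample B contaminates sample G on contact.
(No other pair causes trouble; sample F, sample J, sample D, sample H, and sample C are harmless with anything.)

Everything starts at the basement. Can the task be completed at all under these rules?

1. Technician goes to the rooftop with sample G.  [the basement: sample B, sample C, sample D, sample F, sample H, sample J | the rooftop: sample G]
2. Technician goes back to the basement alone.  [the basement: sample B, sample C, sample D, sample F, sample H, sample J | the rooftop: sample G]
3. Technician goes to the rooftop with sample F.  [the basement: sample B, sample C, sample D, sample H, sample J | the rooftop: sample F, sample G]
4. Technician goes back to the basement alone.  [the basement: sample B, sample C, sample D, sample H, sample J | the rooftop: sample F, sample G]
5. Technician goes to the rooftop with sample J.  [the basement: sample B, sample C, sample D, sample H | the rooftop: sample F, sample G, sample J]
6. Technician goes back to the basement alone.  [the basement: sample B, sample C, sample D, sample H | the rooftop: sample F, sample G, sample J]
7. Technician goes to the rooftop with sample D.  [the basement: sample B, sample C, sample H | the rooftop: sample D, sample F, sample G, sample J]
8. Technician goes back to the basement alone.  [the basement: sample B, sample C, sample H | the rooftop: sample D, sample F, sample G, sample J]
9. Technician goes to the rooftop with sample H.  [the basement: sample B, sample C | the rooftop: sample D, sample F, sample G, sample H, sample J]
10. Technician goes back to the basement alone.  [the basement: sample B, sample C | the rooftop: sample D, sample F, sample G, sample H, sample J]
11. Technician goes to the rooftop with sample C.  [the basement: sample B | the rooftop: sample C, sample D, sample F, sample G, sample H, sample J]
12. Technician goes back to the basement alone.  [the basement: sample B | the rooftop: sample C, sample D, sample F, sample G, sample H, sample J]
13. Technician goes to the rooftop with sample B.  [the basement: — | the rooftop: sample B, sample C, sample D, sample F, sample G, sample H, sample J]

Yes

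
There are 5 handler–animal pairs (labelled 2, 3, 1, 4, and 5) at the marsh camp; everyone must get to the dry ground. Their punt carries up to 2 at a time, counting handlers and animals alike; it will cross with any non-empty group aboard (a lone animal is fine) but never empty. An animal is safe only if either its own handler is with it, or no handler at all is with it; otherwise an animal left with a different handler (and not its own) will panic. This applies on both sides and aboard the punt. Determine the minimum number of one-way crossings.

Following every safe sequence of crossings from the start, the most of the 10 that can be at the dry ground as the punt arrives there on crossings 1, 3, 5, 7 is 2, 3, 4, 5 respectively; the best ever achieved is 5 of 10.
From crossing 9 on, no configuration arises that was not already reachable earlier: only 82 distinct safe configurations (who is on which side, and where the punt is) can ever be reached, none of them has everyone across, and every continuation just revisits them. So no valid plan exists.

impossible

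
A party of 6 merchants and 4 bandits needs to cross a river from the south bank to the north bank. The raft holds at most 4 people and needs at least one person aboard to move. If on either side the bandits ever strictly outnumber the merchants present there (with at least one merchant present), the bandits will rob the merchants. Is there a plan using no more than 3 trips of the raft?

Counting alone: each trip to the north bank takes at most 4 across and each return brings at least 1 back, so after t trips out (and t−1 returns) at most 4t − (t−1) of the 10 are across; that first reaches 10 at t = 3, so at least 5 crossings are needed.
Since 3 < 5, 3 crossings cannot be enough. (The shortest complete plan in fact takes 5:)
1. 4 bandits → the north bank.  (the south bank: 6M 0B; the north bank: 0M 4B)
2. 1 bandit ← the south bank.  (the south bank: 6M 1B; the north bank: 0M 3B)
3. 4 merchants → the north bank.  (the south bank: 2M 1B; the north bank: 4M 3B)
4. 1 bandit ← the south bank.  (the south bank: 2M 2B; the north bank: 4M 2B)
5. 2 merchants and 2 bandits → the north bank.  (the south bank: 0M 0B; the north bank: 6M 4B)

No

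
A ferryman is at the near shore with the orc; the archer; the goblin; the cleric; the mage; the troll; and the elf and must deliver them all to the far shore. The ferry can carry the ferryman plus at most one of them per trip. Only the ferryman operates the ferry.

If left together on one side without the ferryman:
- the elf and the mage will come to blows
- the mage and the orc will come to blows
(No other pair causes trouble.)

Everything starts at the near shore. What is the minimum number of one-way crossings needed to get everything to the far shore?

Counting alone: the ferryman can take at most 1 across per trip to the far shore, so moving all 7 needs at least 7 loaded trips out, with a return between consecutive ones — at least 13 crossings.
The safety rule pushes this higher. Following every safe sequence of crossings, the most of the 7 that can be at the far shore as the ferry arrives there on crossing 13 is 6 — never all 7.
So no plan with fewer than 15 crossings exists, and this one achieves 15:
1. Ferryman goes to the far shore with the mage.  [the near shore: the archer, the cleric, the elf, the goblin, the orc, the troll | the far shore: the mage]
2. Ferryman goes back to the near shore alone.  [the near shore: the archer, the cleric, the elf, the goblin, the orc, the troll | the far shore: the mage]
3. Ferryman goes to the far shore with the orc.  [the near shore: the archer, the cleric, the elf, the goblin, the troll | the far shore: the mage, the orc]
4. Ferryman goes back to the near shore with the mage.  [the near shore: the archer, the cleric, the elf, the goblin, the mage, the troll | the far shore: the orc]
5. Ferryman goes to the far shore with the elf.  [the near shore: the archer, the cleric, the goblin, the mage, the troll | the far shore: the elf, the orc]
6. Ferryman goes back to the near shore alone.  [the near shore: the archer, the cleric, the goblin, the mage, the troll | the far shore: the elf, the orc]
7. Ferryman goes to the far shore with the archer.  [the near shore: the cleric, the goblin, the mage, the troll | the far shore: the archer, the elf, the orc]
8. Ferryman goes back to the near shore alone.  [the near shore: the cleric, the goblin, the mage, the troll | the far shore: the archer, the elf, the orc]
9. Ferryman goes to the far shore with the goblin.  [the near shore: the cleric, the mage, the troll | the far shore: the archer, the elf, the goblin, the orc]
10. Ferryman goes back to the near shore alone.  [the near shore: the cleric, the mage, the troll | the far shore: the archer, the elf, the goblin, the orc]
11. Ferryman goes to the far shore with the cleric.  [the near shore: the mage, the troll | the far shore: the archer, the cleric, the elf, the goblin, the orc]
12. Ferryman goes back to the near shore alone.  [the near shore: the mage, the troll | the far shore: the archer, the cleric, the elf, the goblin, the orc]
13. Ferryman goes to the far shore with the troll.  [the near shore: the mage | the far shore: the archer, the cleric, the elf, the goblin, the orc, the troll]
14. Ferryman goes back to the near shore alone.  [the near shore: the mage | the far shore: the archer, the cleric, the elf, the goblin, the orc, the troll]
15. Ferryman goes to the far shore with the mage.  [the near shore: — | the far shore: the archer, the cleric, the elf, the goblin, the mage, the orc, the troll]

15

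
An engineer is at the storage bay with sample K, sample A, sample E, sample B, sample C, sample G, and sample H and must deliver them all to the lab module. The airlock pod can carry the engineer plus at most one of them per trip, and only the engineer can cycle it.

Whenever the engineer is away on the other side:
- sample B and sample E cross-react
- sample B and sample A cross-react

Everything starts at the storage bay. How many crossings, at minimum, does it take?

Counting alone: the engineer can take at most 1 across per trip to the lab module, so moving all 7 needs at least 7 loaded trips out, with a return between consecutive ones — at least 13 crossings.
The safety rule pushes this higher. Following every safe sequence of crossings, the most of the 7 that can be at the lab module as the airlock pod arrives there on crossing 13 is 6 — never all 7.
So no plan with fewer than 15 crossings exists, and this one achieves 15:
1. Engineer goes to the lab module with sample B.
2. Engineer goes back to the storage bay alone.
3. Engineer goes to the lab module with sample K.
4. Engineer goes back to the storage bay alone.
5. Engineer goes to the lab module with sample A.
6. Engineer goes back to the storage bay with sample B.
7. Engineer goes to the lab module with sample E.
8. Engineer goes back to the storage bay alone.
9. Engineer goes to the lab module with sample C.
10. Engineer goes back to the storage bay alone.
11. Engineer goes to the lab module with sample G.
12. Engineer goes back to the storage bay alone.
13. Engineer goes to the lab module with sample H.
14. Engineer goes back to the storage bay alone.
15. Engineer goes to the lab module with sample B.

15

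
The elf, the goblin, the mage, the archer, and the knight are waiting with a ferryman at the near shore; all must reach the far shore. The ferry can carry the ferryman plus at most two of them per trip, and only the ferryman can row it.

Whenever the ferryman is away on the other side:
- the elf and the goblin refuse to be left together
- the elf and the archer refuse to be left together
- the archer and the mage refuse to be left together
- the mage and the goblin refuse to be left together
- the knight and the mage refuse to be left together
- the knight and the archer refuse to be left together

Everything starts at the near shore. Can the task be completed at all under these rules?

No

Whatever the first load, the items left behind include a forbidden pair without the ferryman. No opening move is safe, so no plan exists.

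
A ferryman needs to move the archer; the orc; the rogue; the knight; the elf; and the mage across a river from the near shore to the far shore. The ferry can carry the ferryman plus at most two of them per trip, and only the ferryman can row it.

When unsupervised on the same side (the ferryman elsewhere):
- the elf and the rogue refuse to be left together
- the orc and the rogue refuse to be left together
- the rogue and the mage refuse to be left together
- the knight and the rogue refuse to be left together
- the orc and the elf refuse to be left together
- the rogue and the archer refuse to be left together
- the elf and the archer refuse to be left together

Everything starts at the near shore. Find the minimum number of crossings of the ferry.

9

Counting alone: the ferryman can take at most 2 across per trip to the far shore, so moving all 6 needs at least 3 loaded trips out, with a return between consecutive ones — at least 5 crossings.
The safety rule pushes this higher. Following every safe sequence of crossings, the most of the 6 that can be at the far shore as the ferry arrives there on crossings 5, 7 is 4, 5 respectively — never all 6.
So no plan with fewer than 9 crossings exists, and this one achieves 9:
1. Ferryman goes to the far shore with the elf and the rogue.  [the near shore: the archer, the knight, the mage, the orc | the far shore: the elf, the rogue]
2. Ferryman goes back to the near shore with the rogue.  [the near shore: the archer, the knight, the mage, the orc, the rogue | the far shore: the elf]
3. Ferryman goes to the far shore with the knight and the rogue.  [the near shore: the archer, the mage, the orc | the far shore: the elf, the knight, the rogue]
4. Ferryman goes back to the near shore with the rogue.  [the near shore: the archer, the mage, the orc, the rogue | the far shore: the elf, the knight]
5. Ferryman goes to the far shore with the mage and the rogue.  [the near shore: the archer, the orc | the far shore: the elf, the knight, the mage, the rogue]
6. Ferryman goes back to the near shore with the rogue.  [the near shore: the archer, the orc, the rogue | the far shore: the elf, the knight, the mage]
7. Ferryman goes to the far shore with the archer and the orc.  [the near shore: the rogue | the far shore: the archer, the elf, the knight, the mage, the orc]
8. Ferryman goes back to the near shore with the elf.  [the near shore: the elf, the rogue | the far shore: the archer, the knight, the mage, the orc]
9. Ferryman goes to the far shore with the elf and the rogue.  [the near shore: — | the far shore: the archer, the elf, the knight, the mage, the orc, the rogue]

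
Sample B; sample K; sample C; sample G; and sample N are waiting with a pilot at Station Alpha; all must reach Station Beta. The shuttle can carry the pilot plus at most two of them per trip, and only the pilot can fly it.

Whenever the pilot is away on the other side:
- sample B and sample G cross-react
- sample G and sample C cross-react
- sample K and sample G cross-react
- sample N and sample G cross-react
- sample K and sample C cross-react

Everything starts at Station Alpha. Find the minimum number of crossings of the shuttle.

Counting alone: the pilot can take at most 2 across per trip to Station Beta, so moving all 5 needs at least 3 loaded trips out, with a return between consecutive ones — at least 5 crossings.
The safety rule pushes this higher. Following every safe sequence of crossings, the most of the 5 that can be at Station Beta as the shuttle arrives there on crossing 5 is 4 — never all 5.
So no plan with fewer than 7 crossings exists, and this one achieves 7:
1. Pilot goes to Station Beta with sample G and sample K.
2. Pilot goes back to Station Alpha with sample K.
3. Pilot goes to Station Beta with sample B and sample K.
4. Pilot goes back to Station Alpha with sample G.
5. Pilot goes to Station Beta with sample C and sample N.
6. Pilot goes back to Station Alpha with sample K.
7. Pilot goes to Station Beta with sample G and sample K.

7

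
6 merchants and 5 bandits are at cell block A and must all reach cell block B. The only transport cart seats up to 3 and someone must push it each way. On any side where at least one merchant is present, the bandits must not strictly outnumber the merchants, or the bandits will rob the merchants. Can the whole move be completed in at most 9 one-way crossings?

Yes — this plan uses 9 crossings (≤ 9):
1. 3 bandits → cell block B.  (cell block A: 6M 2B; cell block B: 0M 3B)
2. 1 bandit ← cell block A.  (cell block A: 6M 3B; cell block B: 0M 2B)
3. 3 merchants → cell block B.  (cell block A: 3M 3B; cell block B: 3M 2B)
4. 1 merchant ← cell block A.  (cell block A: 4M 3B; cell block B: 2M 2B)
5. 2 merchants and 1 bandit → cell block B.  (cell block A: 2M 2B; cell block B: 4M 3B)
6. 1 merchant ← cell block A.  (cell block A: 3M 2B; cell block B: 3M 3B)
7. 2 merchants and 1 bandit → cell block B.  (cell block A: 1M 1B; cell block B: 5M 4B)
8. 1 merchant ← cell block A.  (cell block A: 2M 1B; cell block B: 4M 4B)
9. 2 merchants and 1 bandit → cell block B.  (cell block A: 0M 0B; cell block B: 6M 5B)

Yes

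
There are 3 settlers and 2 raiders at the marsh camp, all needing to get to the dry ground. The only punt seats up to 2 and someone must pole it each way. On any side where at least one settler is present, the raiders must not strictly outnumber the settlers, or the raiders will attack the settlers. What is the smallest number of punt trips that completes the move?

7

Counting alone: each trip to the dry ground takes at most 2 across and each return brings at least 1 back, so after t trips out (and t−1 returns) at most 2t − (t−1) of the 5 are across; that first reaches 5 at t = 4, so at least 7 crossings are needed.
The plan below uses exactly 7 crossings, so it is optimal:
1. 2 raiders → the dry ground.  (the marsh camp: 3S 0R; the dry ground: 0S 2R)
2. 1 raider ← the marsh camp.  (the marsh camp: 3S 1R; the dry ground: 0S 1R)
3. 2 settlers → the dry ground.  (the marsh camp: 1S 1R; the dry ground: 2S 1R)
4. 1 settler ← the marsh camp.  (the marsh camp: 2S 1R; the dry ground: 1S 1R)
5. 1 settler and 1 raider → the dry ground.  (the marsh camp: 1S 0R; the dry ground: 2S 2R)
6. 1 raider ← the marsh camp.  (the marsh camp: 1S 1R; the dry ground: 2S 1R)
7. 1 settler and 1 raider → the dry ground.  (the marsh camp: 0S 0R; the dry ground: 3S 2R)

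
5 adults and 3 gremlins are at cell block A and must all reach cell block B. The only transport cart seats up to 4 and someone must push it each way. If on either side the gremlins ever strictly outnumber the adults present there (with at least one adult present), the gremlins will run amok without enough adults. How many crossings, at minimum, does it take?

Counting alone: each trip to cell block B takes at most 4 across and each return brings at least 1 back, so after t trips out (and t−1 returns) at most 4t − (t−1) of the 8 are across; that first reaches 8 at t = 3, so at least 5 crossings are needed.
The plan below uses exactly 5 crossings, so it is optimal:
1. 2 gremlins → cell block B.  (cell block A: 5A 1G; cell block B: 0A 2G)
2. 1 gremlin ← cell block A.  (cell block A: 5A 2G; cell block B: 0A 1G)
3. 3 adults and 1 gremlin → cell block B.  (cell block A: 2A 1G; cell block B: 3A 2G)
4. 1 gremlin ← cell block A.  (cell block A: 2A 2G; cell block B: 3A 1G)
5. 2 adults and 2 gremlins → cell block B.  (cell block A: 0A 0G; cell block B: 5A 3G)

5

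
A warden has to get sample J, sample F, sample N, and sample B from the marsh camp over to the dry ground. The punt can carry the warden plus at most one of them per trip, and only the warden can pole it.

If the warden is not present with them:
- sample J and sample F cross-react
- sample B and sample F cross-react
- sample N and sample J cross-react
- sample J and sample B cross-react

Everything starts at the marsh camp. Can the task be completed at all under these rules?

No

Whatever the first load, the items left behind include a forbidden pair without the warden. No opening move is safe, so no plan exists.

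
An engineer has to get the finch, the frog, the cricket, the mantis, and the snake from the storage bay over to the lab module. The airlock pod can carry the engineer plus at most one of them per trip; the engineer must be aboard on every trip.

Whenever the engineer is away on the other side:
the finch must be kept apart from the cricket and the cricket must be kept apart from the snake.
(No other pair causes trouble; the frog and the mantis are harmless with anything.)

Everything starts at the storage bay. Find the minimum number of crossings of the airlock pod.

11

Counting alone: the engineer can take at most 1 across per trip to the lab module, so moving all 5 needs at least 5 loaded trips out, with a return between consecutive ones — at least 9 crossings.
The safety rule pushes this higher. Following every safe sequence of crossings, the most of the 5 that can be at the lab module as the airlock pod arrives there on crossing 9 is 4 — never all 5.
So no plan with fewer than 11 crossings exists, and this one achieves 11:
1. Engineer goes to the lab module with the cricket.  [the storage bay: the finch, the frog, the mantis, the snake | the lab module: the cricket]
2. Engineer goes back to the storage bay alone.  [the storage bay: the finch, the frog, the mantis, the snake | the lab module: the cricket]
3. Engineer goes to the lab module with the finch.  [the storage bay: the frog, the mantis, the snake | the lab module: the cricket, the finch]
4. Engineer goes back to the storage bay with the cricket.  [the storage bay: the cricket, the frog, the mantis, the snake | the lab module: the finch]
5. Engineer goes to the lab module with the snake.  [the storage bay: the cricket, the frog, the mantis | the lab module: the finch, the snake]
6. Engineer goes back to the storage bay alone.  [the storage bay: the cricket, the frog, the mantis | the lab module: the finch, the snake]
7. Engineer goes to the lab module with the frog.  [the storage bay: the cricket, the mantis | the lab module: the finch, the frog, the snake]
8. Engineer goes back to the storage bay alone.  [the storage bay: the cricket, the mantis | the lab module: the finch, the frog, the snake]
9. Engineer goes to the lab module with the mantis.  [the storage bay: the cricket | the lab module: the finch, the frog, the mantis, the snake]
10. Engineer goes back to the storage bay alone.  [the storage bay: the cricket | the lab module: the finch, the frog, the mantis, the snake]
11. Engineer goes to the lab module with the cricket.  [the storage bay: — | the lab module: the cricket, the finch, the frog, the mantis, the snake]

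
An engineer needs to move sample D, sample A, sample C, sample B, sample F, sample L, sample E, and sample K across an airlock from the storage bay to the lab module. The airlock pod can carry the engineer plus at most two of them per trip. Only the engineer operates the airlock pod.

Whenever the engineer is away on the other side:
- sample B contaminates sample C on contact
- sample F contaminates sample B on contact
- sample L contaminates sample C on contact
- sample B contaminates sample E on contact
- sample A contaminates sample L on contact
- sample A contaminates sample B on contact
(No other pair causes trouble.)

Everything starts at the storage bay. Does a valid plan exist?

1. Engineer goes to the lab module with sample B and sample L.  [the storage bay: sample A, sample C, sample D, sample E, sample F, sample K | the lab module: sample B, sample L]
2. Engineer goes back to the storage bay alone.  [the storage bay: sample A, sample C, sample D, sample E, sample F, sample K | the lab module: sample B, sample L]
3. Engineer goes to the lab module with sample D and sample K.  [the storage bay: sample A, sample C, sample E, sample F | the lab module: sample B, sample D, sample K, sample L]
4. Engineer goes back to the storage bay alone.  [the storage bay: sample A, sample C, sample E, sample F | the lab module: sample B, sample D, sample K, sample L]
5. Engineer goes to the lab module with sample A and sample C.  [the storage bay: sample E, sample F | the lab module: sample A, sample B, sample C, sample D, sample K, sample L]
6. Engineer goes back to the storage bay with sample B and sample L.  [the storage bay: sample B, sample E, sample F, sample L | the lab module: sample A, sample C, sample D, sample K]
7. Engineer goes to the lab module with sample E and sample F.  [the storage bay: sample B, sample L | the lab module: sample A, sample C, sample D, sample E, sample F, sample K]
8. Engineer goes back to the storage bay alone.  [the storage bay: sample B, sample L | the lab module: sample A, sample C, sample D, sample E, sample F, sample K]
9. Engineer goes to the lab module with sample B and sample L.  [the storage bay: — | the lab module: sample A, sample B, sample C, sample D, sample E, sample F, sample K, sample L]

Yes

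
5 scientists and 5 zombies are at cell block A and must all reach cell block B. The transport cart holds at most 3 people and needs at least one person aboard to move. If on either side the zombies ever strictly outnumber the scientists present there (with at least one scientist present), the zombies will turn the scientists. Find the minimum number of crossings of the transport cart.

Counting alone: each trip to cell block B takes at most 3 across and each return brings at least 1 back, so after t trips out (and t−1 returns) at most 3t − (t−1) of the 10 are across; that first reaches 10 at t = 5, so at least 9 crossings are needed.
The safety rule pushes this higher. Following every safe sequence of crossings, the most of the 10 that can be at cell block B as the transport cart arrives there on crossing 9 is 9 — never all 10.
So no plan with fewer than 11 crossings exists, and this one achieves 11:
1. 2 zombies → cell block B.  (cell block A: 5S 3Z; cell block B: 0S 2Z)
2. 1 zombie ← cell block A.  (cell block A: 5S 4Z; cell block B: 0S 1Z)
3. 3 zombies → cell block B.  (cell block A: 5S 1Z; cell block B: 0S 4Z)
4. 1 zombie ← cell block A.  (cell block A: 5S 2Z; cell block B: 0S 3Z)
5. 3 scientists → cell block B.  (cell block A: 2S 2Z; cell block B: 3S 3Z)
6. 1 scientist and 1 zombie ← cell block A.  (cell block A: 3S 3Z; cell block B: 2S 2Z)
7. 3 scientists → cell block B.  (cell block A: 0S 3Z; cell block B: 5S 2Z)
8. 1 zombie ← cell block A.  (cell block A: 0S 4Z; cell block B: 5S 1Z)
9. 2 zombies → cell block B.  (cell block A: 0S 2Z; cell block B: 5S 3Z)
10. 1 zombie ← cell block A.  (cell block A: 0S 3Z; cell block B: 5S 2Z)
11. 3 zombies → cell block B.  (cell block A: 0S 0Z; cell block B: 5S 5Z)

11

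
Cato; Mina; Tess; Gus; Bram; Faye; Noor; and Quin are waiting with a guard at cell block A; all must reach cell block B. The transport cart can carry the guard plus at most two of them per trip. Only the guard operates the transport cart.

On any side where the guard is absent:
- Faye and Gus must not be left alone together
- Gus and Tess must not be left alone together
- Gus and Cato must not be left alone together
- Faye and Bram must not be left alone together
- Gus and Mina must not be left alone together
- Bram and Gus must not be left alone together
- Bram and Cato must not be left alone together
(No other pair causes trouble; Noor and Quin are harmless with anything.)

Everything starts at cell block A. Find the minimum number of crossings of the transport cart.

13

Counting alone: the guard can take at most 2 across per trip to cell block B, so moving all 8 needs at least 4 loaded trips out, with a return between consecutive ones — at least 7 crossings.
The safety rule pushes this higher. Following every safe sequence of crossings, the most of the 8 that can be at cell block B as the transport cart arrives there on crossings 7, 9, 11 is 5, 6, 7 respectively — never all 8.
So no plan with fewer than 13 crossings exists, and this one achieves 13:
1. Guard goes to cell block B with Bram and Gus.
2. Guard goes back to cell block A with Gus.
3. Guard goes to cell block B with Gus and Mina.
4. Guard goes back to cell block A with Gus.
5. Guard goes to cell block B with Gus and Tess.
6. Guard goes back to cell block A with Gus.
7. Guard goes to cell block B with Cato and Faye.
8. Guard goes back to cell block A with Bram.
9. Guard goes to cell block B with Gus and Noor.
10. Guard goes back to cell block A with Gus.
11. Guard goes to cell block B with Gus and Quin.
12. Guard goes back to cell block A with Gus.
13. Guard goes to cell block B with Bram and Gus.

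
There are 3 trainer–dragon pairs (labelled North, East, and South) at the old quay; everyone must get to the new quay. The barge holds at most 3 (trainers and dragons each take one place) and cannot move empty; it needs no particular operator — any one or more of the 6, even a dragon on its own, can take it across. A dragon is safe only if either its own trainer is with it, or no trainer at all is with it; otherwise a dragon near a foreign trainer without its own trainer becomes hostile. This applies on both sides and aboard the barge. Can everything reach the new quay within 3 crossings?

Counting alone: each trip to the new quay takes at most 3 across and each return brings at least 1 back, so after t trips out (and t−1 returns) at most 3t − (t−1) of the 6 are across; that first reaches 6 at t = 3, so at least 5 crossings are needed.
Since 3 < 5, 3 crossings cannot be enough. (The shortest complete plan in fact takes 5:)
1. dragon North and trainer North cross → the new quay.
2. trainer North crosses ← the old quay.
3. trainer East, trainer North, and trainer South cross → the new quay.
4. dragon North crosses ← the old quay.
5. dragon East, dragon North, and dragon South cross → the new quay.

No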